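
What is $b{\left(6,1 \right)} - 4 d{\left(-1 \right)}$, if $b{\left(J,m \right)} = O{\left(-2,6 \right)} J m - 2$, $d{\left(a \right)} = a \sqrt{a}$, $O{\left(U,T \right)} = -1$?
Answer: $-8 + 4 i \approx -8.0 + 4.0 i$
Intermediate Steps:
$d{\left(a \right)} = a^{\frac{3}{2}}$
$b{\left(J,m \right)} = -2 - J m$ ($b{\left(J,m \right)} = - J m - 2 = -2 - J m$)
$b{\left(6,1 \right)} - 4 d{\left(-1 \right)} = \left(-2 - 6 \cdot 1\right) - 4 \left(-1\right)^{\frac{3}{2}} = \left(-2 - 6\right) - 4 \left(- i\right) = -8 + 4 i$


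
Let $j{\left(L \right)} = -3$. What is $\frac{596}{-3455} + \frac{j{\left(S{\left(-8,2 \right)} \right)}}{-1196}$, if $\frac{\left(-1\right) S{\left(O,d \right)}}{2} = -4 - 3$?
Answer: $- \frac{702451}{4132180} \approx -0.17$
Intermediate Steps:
$S{\left(O,d \right)} = 14$ ($S{\left(O,d \right)} = - 2 \left(-4 - 3\right) = \left(-2\right) \left(-7\right) = 14$)
$\frac{596}{-3455} + \frac{j{\left(S{\left(-8,2 \right)} \right)}}{-1196} = \frac{596}{-3455} - \frac{3}{-1196} = 596 \left(- \frac{1}{3455}\right) - - \frac{3}{1196} = - \frac{596}{3455} + \frac{3}{1196} = - \frac{702451}{4132180}$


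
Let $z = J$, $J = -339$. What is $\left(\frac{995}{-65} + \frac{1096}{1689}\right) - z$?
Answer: $\frac{7121560}{21957} \approx 324.34$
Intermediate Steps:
$z = -339$
$\left(\frac{995}{-65} + \frac{1096}{1689}\right) - z = \left(\frac{995}{-65} + \frac{1096}{1689}\right) - -339 = \left(995 \left(- \frac{1}{65}\right) + 1096 \cdot \frac{1}{1689}\right) + 339 = \left(- \frac{199}{13} + \frac{1096}{1689}\right) + 339 = - \frac{321863}{21957} + 339 = \frac{7121560}{21957}$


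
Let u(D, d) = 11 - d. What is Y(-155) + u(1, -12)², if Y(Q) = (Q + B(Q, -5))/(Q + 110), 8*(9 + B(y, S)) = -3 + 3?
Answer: 23969/45 ≈ 532.64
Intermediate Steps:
B(y, S) = -9 (B(y, S) = -9 + (-3 + 3)/8 = -9 + (⅛)*0 = -9 + 0 = -9)
Y(Q) = (-9 + Q)/(110 + Q) (Y(Q) = (Q - 9)/(Q + 110) = (-9 + Q)/(110 + Q))
Y(-155) + u(1, -12)² = (-9 - 155)/(110 - 155) + (11 - 1*(-12))² = -164/(-45) + (11 + 12)² = -1/45*(-164) + 23² = 164/45 + 529 = 23969/45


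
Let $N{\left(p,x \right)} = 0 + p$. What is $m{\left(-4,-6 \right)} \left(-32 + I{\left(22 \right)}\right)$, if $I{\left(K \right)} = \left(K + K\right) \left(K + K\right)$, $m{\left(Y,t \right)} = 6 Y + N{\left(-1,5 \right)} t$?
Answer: $-34272$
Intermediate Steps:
$N{\left(p,x \right)} = p$
$m{\left(Y,t \right)} = - t + 6 Y$ ($m{\left(Y,t \right)} = 6 Y - t = - t + 6 Y$)
$I{\left(K \right)} = 4 K^{2}$ ($I{\left(K \right)} = 2 K 2 K = 4 K^{2}$)
$m{\left(-4,-6 \right)} \left(-32 + I{\left(22 \right)}\right) = \left(\left(-1\right) \left(-6\right) + 6 \left(-4\right)\right) \left(-32 + 4 \cdot 22^{2}\right) = \left(6 - 24\right) \left(-32 + 4 \cdot 484\right) = - 18 \left(-32 + 1936\right) = \left(-18\right) 1904 = -34272$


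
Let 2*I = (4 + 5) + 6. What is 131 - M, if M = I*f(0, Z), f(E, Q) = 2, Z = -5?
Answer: 116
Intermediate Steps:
I = 15/2 (I = ((4 + 5) + 6)/2 = (9 + 6)/2 = (1/2)*15 = 15/2 ≈ 7.5000)
M = 15 (M = (15/2)*2 = 15)
131 - M = 131 - 1*15 = 131 - 15 = 116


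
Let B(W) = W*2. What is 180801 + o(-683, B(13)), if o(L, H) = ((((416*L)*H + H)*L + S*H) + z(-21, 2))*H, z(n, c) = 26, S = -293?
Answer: 131183692325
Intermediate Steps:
B(W) = 2*W
o(L, H) = H*(26 - 293*H + L*(H + 416*H*L)) (o(L, H) = ((((416*L)*H + H)*L - 293*H) + 26)*H = (((416*H*L + H)*L - 293*H) + 26)*H = (((H + 416*H*L)*L - 293*H) + 26)*H = ((L*(H + 416*H*L) - 293*H) + 26)*H = ((-293*H + L*(H + 416*H*L)) + 26)*H = (26 - 293*H + L*(H + 416*H*L))*H = H*(26 - 293*H + L*(H + 416*H*L)))
180801 + o(-683, B(13)) = 180801 + (2*13)*(26 - 586*13 + (2*13)*(-683) + 416*(2*13)*(-683)**2) = 180801 + 26*(26 - 293*26 + 26*(-683) + 416*26*466489) = 180801 + 26*(26 - 7618 - 17758 + 5045545024) = 180801 + 26*5045519674 = 180801 + 131183511524 = 131183692325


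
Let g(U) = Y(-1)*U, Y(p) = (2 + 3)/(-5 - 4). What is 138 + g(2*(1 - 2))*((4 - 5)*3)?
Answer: 404/3 ≈ 134.67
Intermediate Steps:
Y(p) = -5/9 (Y(p) = 5/(-9) = 5*(-⅑) = -5/9)
g(U) = -5*U/9
138 + g(2*(1 - 2))*((4 - 5)*3) = 138 + (-10*(1 - 2)/9)*((4 - 5)*3) = 138 + (-10*(-1)/9)*(-1*3) = 138 - 5/9*(-2)*(-3) = 138 + (10/9)*(-3) = 138 - 10/3 = 404/3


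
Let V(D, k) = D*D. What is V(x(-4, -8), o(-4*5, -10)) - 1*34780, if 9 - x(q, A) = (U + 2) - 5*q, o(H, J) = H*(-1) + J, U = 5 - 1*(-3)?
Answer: -34339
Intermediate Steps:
U = 8 (U = 5 + 3 = 8)
o(H, J) = J - H (o(H, J) = -H + J = J - H)
x(q, A) = -1 + 5*q (x(q, A) = 9 - ((8 + 2) - 5*q) = 9 - (10 - 5*q) = 9 + (-10 + 5*q) = -1 + 5*q)
V(D, k) = D**2
V(x(-4, -8), o(-4*5, -10)) - 1*34780 = (-1 + 5*(-4))**2 - 1*34780 = (-1 - 20)**2 - 34780 = (-21)**2 - 34780 = 441 - 34780 = -34339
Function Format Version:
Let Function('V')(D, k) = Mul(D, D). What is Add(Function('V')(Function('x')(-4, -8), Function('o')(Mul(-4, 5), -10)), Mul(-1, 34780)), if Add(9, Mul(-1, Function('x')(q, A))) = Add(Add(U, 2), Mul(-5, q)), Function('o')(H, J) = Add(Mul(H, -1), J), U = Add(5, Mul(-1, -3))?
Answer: -34339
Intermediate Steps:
U = 8 (U = Add(5, 3) = 8)
Function('o')(H, J) = Add(J, Mul(-1, H)) (Function('o')(H, J) = Add(Mul(-1, H), J) = Add(J, Mul(-1, H)))
Function('x')(q, A) = Add(-1, Mul(5, q)) (Function('x')(q, A) = Add(9, Mul(-1, Add(Add(8, 2), Mul(-5, q)))) = Add(9, Mul(-1, Add(10, Mul(-5, q)))) = Add(9, Add(-10, Mul(5, q))) = Add(-1, Mul(5, q)))
Function('V')(D, k) = Pow(D, 2)
Add(Function('V')(Function('x')(-4, -8), Function('o')(Mul(-4, 5), -10)), Mul(-1, 34780)) = Add(Pow(Add(-1, Mul(5, -4)), 2), Mul(-1, 34780)) = Add(Pow(Add(-1, -20), 2), -34780) = Add(Pow(-21, 2), -34780) = Add(441, -34780) = -34339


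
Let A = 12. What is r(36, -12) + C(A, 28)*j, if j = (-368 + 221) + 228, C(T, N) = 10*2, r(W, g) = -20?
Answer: 1600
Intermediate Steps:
C(T, N) = 20
j = 81 (j = -147 + 228 = 81)
r(36, -12) + C(A, 28)*j = -20 + 20*81 = -20 + 1620 = 1600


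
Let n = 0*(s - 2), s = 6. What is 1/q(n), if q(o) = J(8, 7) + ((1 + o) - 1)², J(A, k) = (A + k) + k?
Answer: 1/22 ≈ 0.045455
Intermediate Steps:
J(A, k) = A + 2*k
n = 0 (n = 0*(6 - 2) = 0*4 = 0)
q(o) = 22 + o² (q(o) = (8 + 2*7) + ((1 + o) - 1)² = (8 + 14) + o² = 22 + o²)
1/q(n) = 1/(22 + 0²) = 1/(22 + 0) = 1/22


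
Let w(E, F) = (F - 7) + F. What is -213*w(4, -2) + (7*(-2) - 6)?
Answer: 2323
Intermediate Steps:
w(E, F) = -7 + 2*F (w(E, F) = (-7 + F) + F = -7 + 2*F)
-213*w(4, -2) + (7*(-2) - 6) = -213*(-7 + 2*(-2)) + (7*(-2) - 6) = -213*(-7 - 4) + (-14 - 6) = -213*(-11) - 20 = 2343 - 20 = 2323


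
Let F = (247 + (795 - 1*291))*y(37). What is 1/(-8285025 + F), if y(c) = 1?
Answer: -1/8284274 ≈ -1.2071e-7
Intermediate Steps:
F = 751 (F = (247 + (795 - 1*291))*1 = (247 + (795 - 291))*1 = (247 + 504)*1 = 751*1 = 751)
1/(-8285025 + F) = 1/(-8285025 + 751) = 1/(-8284274) = -1/8284274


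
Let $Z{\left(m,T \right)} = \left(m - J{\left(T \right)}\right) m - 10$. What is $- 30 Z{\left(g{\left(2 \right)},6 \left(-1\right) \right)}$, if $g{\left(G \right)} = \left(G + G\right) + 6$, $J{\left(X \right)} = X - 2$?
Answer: $-5100$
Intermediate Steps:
$J{\left(X \right)} = -2 + X$
$g{\left(G \right)} = 6 + 2 G$ ($g{\left(G \right)} = 2 G + 6 = 6 + 2 G$)
$Z{\left(m,T \right)} = -10 + m \left(2 + m - T\right)$ ($Z{\left(m,T \right)} = \left(m - \left(-2 + T\right)\right) m - 10 = \left(2 + m - T\right) m - 10 = m \left(2 + m - T\right) - 10 = -10 + m \left(2 + m - T\right)$)
$- 30 Z{\left(g{\left(2 \right)},6 \left(-1\right) \right)} = - 30 \left(-10 + \left(6 + 2 \cdot 2\right)^{2} - \left(6 + 2 \cdot 2\right) \left(-2 + 6 \left(-1\right)\right)\right) = - 30 \left(-10 + \left(6 + 4\right)^{2} - \left(6 + 4\right) \left(-2 - 6\right)\right) = - 30 \left(-10 + 10^{2} - 10 \left(-8\right)\right) = - 30 \left(-10 + 100 + 80\right) = \left(-30\right) 170 = -5100$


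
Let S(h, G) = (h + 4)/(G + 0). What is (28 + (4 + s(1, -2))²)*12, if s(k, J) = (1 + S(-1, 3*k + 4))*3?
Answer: 56832/49 ≈ 1159.8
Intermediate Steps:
S(h, G) = (4 + h)/G
s(k, J) = 3 + 9/(4 + 3*k) (s(k, J) = (1 + (4 - 1)/(3*k + 4))*3 = (1 + 3/(4 + 3*k))*3 = 3 + 9/(4 + 3*k))
(28 + (4 + s(1, -2))²)*12 = (28 + (4 + 3*(7 + 3*1)/(4 + 3*1))²)*12 = (28 + (4 + 3*(7 + 3)/(4 + 3))²)*12 = (28 + (4 + 3*10/7)²)*12 = (28 + (4 + 3*(⅐)*10)²)*12 = (28 + (4 + 30/7)²)*12 = (28 + (58/7)²)*12 = (28 + 3364/49)*12 = (4736/49)*12 = 56832/49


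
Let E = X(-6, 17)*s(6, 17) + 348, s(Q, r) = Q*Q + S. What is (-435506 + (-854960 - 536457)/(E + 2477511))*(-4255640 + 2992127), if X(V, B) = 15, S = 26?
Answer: 454666255244465321/826263 ≈ 5.5027e+11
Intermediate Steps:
s(Q, r) = 26 + Q**2 (s(Q, r) = Q*Q + 26 = Q**2 + 26 = 26 + Q**2)
E = 1278 (E = 15*(26 + 6**2) + 348 = 15*(26 + 36) + 348 = 15*62 + 348 = 930 + 348 = 1278)
(-435506 + (-854960 - 536457)/(E + 2477511))*(-4255640 + 2992127) = (-435506 + (-854960 - 536457)/(1278 + 2477511))*(-4255640 + 2992127) = (-435506 - 1391417/2478789)*(-1263513) = -1079528873651/2478789*(-1263513) = 454666255244465321/826263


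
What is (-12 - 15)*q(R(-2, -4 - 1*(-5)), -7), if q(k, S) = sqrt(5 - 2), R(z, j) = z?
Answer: -27*sqrt(3) ≈ -46.765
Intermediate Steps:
q(k, S) = sqrt(3)
(-12 - 15)*q(R(-2, -4 - 1*(-5)), -7) = (-12 - 15)*sqrt(3) = -27*sqrt(3)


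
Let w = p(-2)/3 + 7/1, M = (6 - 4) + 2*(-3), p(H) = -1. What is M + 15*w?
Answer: 96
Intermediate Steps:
M = -4 (M = 2 - 6 = -4)
w = 20/3 (w = -1/3 + 7/1 = -1*⅓ + 7*1 = -⅓ + 7 = 20/3 ≈ 6.6667)
M + 15*w = -4 + 15*(20/3) = -4 + 100 = 96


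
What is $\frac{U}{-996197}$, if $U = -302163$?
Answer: $\frac{302163}{996197} \approx 0.30332$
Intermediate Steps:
$\frac{U}{-996197} = - \frac{302163}{-996197} = \left(-302163\right) \left(- \frac{1}{996197}\right) = \frac{302163}{996197}$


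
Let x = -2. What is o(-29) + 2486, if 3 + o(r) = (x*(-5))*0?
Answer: 2483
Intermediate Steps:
o(r) = -3 (o(r) = -3 - 2*(-5)*0 = -3 + 10*0 = -3 + 0 = -3)
o(-29) + 2486 = -3 + 2486 = 2483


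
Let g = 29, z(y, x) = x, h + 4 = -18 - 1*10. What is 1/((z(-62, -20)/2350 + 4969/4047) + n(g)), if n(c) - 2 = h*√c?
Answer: -2911824937995/26850259762526879 - 28943570944800*√29/26850259762526879 ≈ -0.0059135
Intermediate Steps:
h = -32 (h = -4 + (-18 - 1*10) = -4 + (-18 - 10) = -4 - 28 = -32)
n(c) = 2 - 32*√c
1/((z(-62, -20)/2350 + 4969/4047) + n(g)) = 1/((-20/2350 + 4969/4047) + (2 - 32*√29)) = 1/((-20*1/2350 + 4969*(1/4047)) + (2 - 32*√29)) = 1/((-2/235 + 4969/4047) + (2 - 32*√29)) = 1/(1159621/951045 + (2 - 32*√29)) = 1/(3061711/951045 - 32*√29)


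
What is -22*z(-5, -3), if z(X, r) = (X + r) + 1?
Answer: 154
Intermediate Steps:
z(X, r) = 1 + X + r
-22*z(-5, -3) = -22*(1 - 5 - 3) = -22*(-7) = 154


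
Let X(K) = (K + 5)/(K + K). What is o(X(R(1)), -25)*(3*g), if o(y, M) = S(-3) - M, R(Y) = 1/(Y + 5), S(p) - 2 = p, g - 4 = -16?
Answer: -864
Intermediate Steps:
g = -12 (g = 4 - 16 = -12)
S(p) = 2 + p
R(Y) = 1/(5 + Y)
X(K) = (5 + K)/(2*K) (X(K) = (5 + K)/((2*K)) = (5 + K)*(1/(2*K)) = (5 + K)/(2*K))
o(y, M) = -1 - M (o(y, M) = (2 - 3) - M = -1 - M)
o(X(R(1)), -25)*(3*g) = (-1 - 1*(-25))*(3*(-12)) = (-1 + 25)*(-36) = 24*(-36) = -864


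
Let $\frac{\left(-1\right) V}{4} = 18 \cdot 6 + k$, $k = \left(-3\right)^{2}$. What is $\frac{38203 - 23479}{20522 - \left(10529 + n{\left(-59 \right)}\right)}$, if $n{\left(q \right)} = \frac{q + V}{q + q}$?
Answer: $\frac{1737432}{1178647} \approx 1.4741$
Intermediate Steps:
$k = 9$
$V = -468$ ($V = - 4 \left(18 \cdot 6 + 9\right) = - 4 \left(108 + 9\right) = \left(-4\right) 117 = -468$)
$n{\left(q \right)} = \frac{-468 + q}{2 q}$ ($n{\left(q \right)} = \frac{q - 468}{q + q} = \frac{-468 + q}{2 q}$)
$\frac{38203 - 23479}{20522 - \left(10529 + n{\left(-59 \right)}\right)} = \frac{38203 - 23479}{20522 - \left(10529 + \frac{-468 - 59}{2 \left(-59\right)}\right)} = \frac{14724}{20522 - \left(10529 + \frac{1}{2} \left(- \frac{1}{59}\right) \left(-527\right)\right)} = \frac{14724}{20522 - \frac{1242949}{118}} = \frac{14724}{\frac{1178647}{118}} = 14724 \cdot \frac{118}{1178647} = \frac{1737432}{1178647}$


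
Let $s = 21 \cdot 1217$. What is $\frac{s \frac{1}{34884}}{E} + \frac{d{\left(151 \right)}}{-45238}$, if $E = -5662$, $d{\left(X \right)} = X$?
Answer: $- \frac{5163440329}{1489183750584} \approx -0.0034673$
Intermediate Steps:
$s = 25557$
$\frac{s \frac{1}{34884}}{E} + \frac{d{\left(151 \right)}}{-45238} = \frac{25557 \cdot \frac{1}{34884}}{-5662} + \frac{151}{-45238} = 25557 \cdot \frac{1}{34884} \left(- \frac{1}{5662}\right) + 151 \left(- \frac{1}{45238}\right) = \frac{8519}{11628} \left(- \frac{1}{5662}\right) - \frac{151}{45238} = - \frac{8519}{65837736} - \frac{151}{45238} = - \frac{5163440329}{1489183750584}$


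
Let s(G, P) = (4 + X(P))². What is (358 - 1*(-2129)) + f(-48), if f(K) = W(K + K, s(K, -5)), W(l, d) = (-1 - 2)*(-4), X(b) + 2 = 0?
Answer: 2499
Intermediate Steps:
X(b) = -2 (X(b) = -2 + 0 = -2)
s(G, P) = 4 (s(G, P) = (4 - 2)² = 2² = 4)
W(l, d) = 12 (W(l, d) = -3*(-4) = 12)
f(K) = 12
(358 - 1*(-2129)) + f(-48) = (358 - 1*(-2129)) + 12 = (358 + 2129) + 12 = 2487 + 12 = 2499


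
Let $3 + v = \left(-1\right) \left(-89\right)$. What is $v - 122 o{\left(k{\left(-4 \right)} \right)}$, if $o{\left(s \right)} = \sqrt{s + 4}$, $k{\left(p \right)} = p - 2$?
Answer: $86 - 122 i \sqrt{2} \approx 86.0 - 172.53 i$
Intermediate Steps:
$k{\left(p \right)} = -2 + p$ ($k{\left(p \right)} = p - 2 = -2 + p$)
$o{\left(s \right)} = \sqrt{4 + s}$
$v = 86$ ($v = -3 - -89 = -3 + 89 = 86$)
$v - 122 o{\left(k{\left(-4 \right)} \right)} = 86 - 122 \sqrt{4 - 6} = 86 - 122 \sqrt{-2} = 86 - 122 i \sqrt{2}$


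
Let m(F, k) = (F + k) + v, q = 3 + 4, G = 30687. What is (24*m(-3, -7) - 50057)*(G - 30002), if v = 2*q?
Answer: -34223285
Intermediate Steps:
q = 7
v = 14 (v = 2*7 = 14)
m(F, k) = 14 + F + k (m(F, k) = (F + k) + 14 = 14 + F + k)
(24*m(-3, -7) - 50057)*(G - 30002) = (24*(14 - 3 - 7) - 50057)*(30687 - 30002) = (24*4 - 50057)*685 = (96 - 50057)*685 = -49961*685 = -34223285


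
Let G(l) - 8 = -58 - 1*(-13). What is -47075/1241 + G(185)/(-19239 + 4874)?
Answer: -39775674/1048645 ≈ -37.931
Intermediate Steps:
G(l) = -37 (G(l) = 8 + (-58 - 1*(-13)) = 8 + (-58 + 13) = 8 - 45 = -37)
-47075/1241 + G(185)/(-19239 + 4874) = -47075/1241 - 37/(-19239 + 4874) = -47075*1/1241 - 37/(-14365) = -47075/1241 - 37*(-1/14365) = -47075/1241 + 37/14365 = -39775674/1048645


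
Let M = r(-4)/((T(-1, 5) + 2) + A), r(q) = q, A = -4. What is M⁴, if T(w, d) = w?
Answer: 256/81 ≈ 3.1605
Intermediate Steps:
M = 4/3 (M = -4/((-1 + 2) - 4) = -4/(1 - 4) = -4/(-3) = -4*(-⅓) = 4/3 ≈ 1.3333)
M⁴ = (4/3)⁴ = 256/81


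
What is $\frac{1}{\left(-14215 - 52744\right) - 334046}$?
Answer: $- \frac{1}{401005} \approx -2.4937 \cdot 10^{-6}$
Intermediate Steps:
$\frac{1}{\left(-14215 - 52744\right) - 334046} = \frac{1}{-66959 - 334046} = \frac{1}{-401005} = - \frac{1}{401005}$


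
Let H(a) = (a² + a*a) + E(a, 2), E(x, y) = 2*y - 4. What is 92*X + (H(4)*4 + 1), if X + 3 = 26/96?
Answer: -1465/12 ≈ -122.08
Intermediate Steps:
E(x, y) = -4 + 2*y
X = -131/48 (X = -3 + 26/96 = -3 + 26*(1/96) = -3 + 13/48 = -131/48 ≈ -2.7292)
H(a) = 2*a² (H(a) = (a² + a*a) + (-4 + 2*2) = (a² + a²) + (-4 + 4) = 2*a² + 0 = 2*a²)
92*X + (H(4)*4 + 1) = 92*(-131/48) + ((2*4²)*4 + 1) = -3013/12 + ((2*16)*4 + 1) = -3013/12 + (32*4 + 1) = -3013/12 + (128 + 1) = -3013/12 + 129 = -1465/12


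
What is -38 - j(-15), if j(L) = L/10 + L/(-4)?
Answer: -161/4 ≈ -40.250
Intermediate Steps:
j(L) = -3*L/20 (j(L) = L*(⅒) + L*(-¼) = L/10 - L/4 = -3*L/20)
-38 - j(-15) = -38 - (-3)*(-15)/20 = -38 - 1*9/4 = -38 - 9/4 = -161/4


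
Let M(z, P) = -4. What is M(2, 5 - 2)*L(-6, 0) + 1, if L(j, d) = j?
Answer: 25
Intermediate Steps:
M(2, 5 - 2)*L(-6, 0) + 1 = -4*(-6) + 1 = 24 + 1 = 25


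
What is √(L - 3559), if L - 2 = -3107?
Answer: 14*I*√34 ≈ 81.633*I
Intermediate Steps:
L = -3105 (L = 2 - 3107 = -3105)
√(L - 3559) = √(-3105 - 3559) = √(-6664) = 14*I*√34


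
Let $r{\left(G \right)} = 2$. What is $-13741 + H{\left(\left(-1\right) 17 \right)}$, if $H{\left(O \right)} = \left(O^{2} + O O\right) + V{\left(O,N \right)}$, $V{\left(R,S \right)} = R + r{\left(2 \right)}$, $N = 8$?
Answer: $-13178$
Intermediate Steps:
$V{\left(R,S \right)} = 2 + R$ ($V{\left(R,S \right)} = R + 2 = 2 + R$)
$H{\left(O \right)} = 2 + O + 2 O^{2}$ ($H{\left(O \right)} = \left(O^{2} + O O\right) + \left(2 + O\right) = \left(O^{2} + O^{2}\right) + \left(2 + O\right) = 2 O^{2} + \left(2 + O\right) = 2 + O + 2 O^{2}$)
$-13741 + H{\left(\left(-1\right) 17 \right)} = -13741 + \left(2 - 17 + 2 \left(\left(-1\right) 17\right)^{2}\right) = -13741 + \left(2 - 17 + 2 \left(-17\right)^{2}\right) = -13741 + \left(2 - 17 + 2 \cdot 289\right) = -13741 + \left(2 - 17 + 578\right) = -13741 + 563 = -13178$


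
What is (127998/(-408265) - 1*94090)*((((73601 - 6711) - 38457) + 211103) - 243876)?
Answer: 2564858664928/6281 ≈ 4.0835e+8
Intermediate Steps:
(127998/(-408265) - 1*94090)*((((73601 - 6711) - 38457) + 211103) - 243876) = (127998*(-1/408265) - 94090)*(((66890 - 38457) + 211103) - 243876) = (-9846/31405 - 94090)*((28433 + 211103) - 243876) = -2954906296*(239536 - 243876)/31405 = -2954906296/31405*(-4340) = 2564858664928/6281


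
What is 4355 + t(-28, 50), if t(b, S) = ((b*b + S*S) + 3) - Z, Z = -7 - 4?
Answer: 7653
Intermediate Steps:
Z = -11
t(b, S) = 14 + S**2 + b**2 (t(b, S) = ((b*b + S*S) + 3) - 1*(-11) = ((b**2 + S**2) + 3) + 11 = ((S**2 + b**2) + 3) + 11 = (3 + S**2 + b**2) + 11 = 14 + S**2 + b**2)
4355 + t(-28, 50) = 4355 + (14 + 50**2 + (-28)**2) = 4355 + (14 + 2500 + 784) = 4355 + 3298 = 7653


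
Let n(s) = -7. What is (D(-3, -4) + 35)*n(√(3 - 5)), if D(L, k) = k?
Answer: -217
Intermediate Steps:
(D(-3, -4) + 35)*n(√(3 - 5)) = (-4 + 35)*(-7) = 31*(-7) = -217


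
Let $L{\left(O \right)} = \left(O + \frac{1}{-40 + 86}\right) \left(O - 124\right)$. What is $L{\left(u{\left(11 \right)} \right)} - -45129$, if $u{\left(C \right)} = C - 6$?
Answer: $\frac{2048445}{46} \approx 44531.0$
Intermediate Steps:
$u{\left(C \right)} = -6 + C$ ($u{\left(C \right)} = C - 6 = -6 + C$)
$L{\left(O \right)} = \left(-124 + O\right) \left(\frac{1}{46} + O\right)$ ($L{\left(O \right)} = \left(O + \frac{1}{46}\right) \left(-124 + O\right) = \left(\frac{1}{46} + O\right) \left(-124 + O\right) = \left(-124 + O\right) \left(\frac{1}{46} + O\right)$)
$L{\left(u{\left(11 \right)} \right)} - -45129 = \left(- \frac{62}{23} + \left(-6 + 11\right)^{2} - \frac{5703 \left(-6 + 11\right)}{46}\right) - -45129 = \left(- \frac{62}{23} + 5^{2} - \frac{28515}{46}\right) + 45129 = \left(- \frac{62}{23} + 25 - \frac{28515}{46}\right) + 45129 = - \frac{27489}{46} + 45129 = \frac{2048445}{46}$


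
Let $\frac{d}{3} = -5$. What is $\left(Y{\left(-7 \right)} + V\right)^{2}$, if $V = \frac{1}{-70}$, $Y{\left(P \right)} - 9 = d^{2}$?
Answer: $\frac{268271641}{4900} \approx 54749.0$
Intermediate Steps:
$d = -15$ ($d = 3 \left(-5\right) = -15$)
$Y{\left(P \right)} = 234$ ($Y{\left(P \right)} = 9 + \left(-15\right)^{2} = 9 + 225 = 234$)
$V = - \frac{1}{70} \approx -0.014286$
$\left(Y{\left(-7 \right)} + V\right)^{2} = \left(234 - \frac{1}{70}\right)^{2} = \left(\frac{16379}{70}\right)^{2} = \frac{268271641}{4900}$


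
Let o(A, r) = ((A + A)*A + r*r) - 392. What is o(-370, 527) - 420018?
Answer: 131119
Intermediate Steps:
o(A, r) = -392 + r² + 2*A² (o(A, r) = ((2*A)*A + r²) - 392 = (2*A² + r²) - 392 = (r² + 2*A²) - 392 = -392 + r² + 2*A²)
o(-370, 527) - 420018 = (-392 + 527² + 2*(-370)²) - 420018 = (-392 + 277729 + 2*136900) - 420018 = (-392 + 277729 + 273800) - 420018 = 551137 - 420018 = 131119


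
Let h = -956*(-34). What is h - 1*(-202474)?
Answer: 234978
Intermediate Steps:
h = 32504
h - 1*(-202474) = 32504 - 1*(-202474) = 32504 + 202474 = 234978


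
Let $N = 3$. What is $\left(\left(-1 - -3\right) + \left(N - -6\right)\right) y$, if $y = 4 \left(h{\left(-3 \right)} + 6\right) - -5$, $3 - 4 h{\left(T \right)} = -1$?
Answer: $363$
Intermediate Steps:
$h{\left(T \right)} = 1$ ($h{\left(T \right)} = \frac{3}{4} - - \frac{1}{4} = \frac{3}{4} + \frac{1}{4} = 1$)
$y = 33$ ($y = 4 \left(1 + 6\right) - -5 = 4 \cdot 7 + 5 = 28 + 5 = 33$)
$\left(\left(-1 - -3\right) + \left(N - -6\right)\right) y = \left(\left(-1 - -3\right) + \left(3 - -6\right)\right) 33 = \left(\left(-1 + 3\right) + \left(3 + 6\right)\right) 33 = \left(2 + 9\right) 33 = 11 \cdot 33 = 363$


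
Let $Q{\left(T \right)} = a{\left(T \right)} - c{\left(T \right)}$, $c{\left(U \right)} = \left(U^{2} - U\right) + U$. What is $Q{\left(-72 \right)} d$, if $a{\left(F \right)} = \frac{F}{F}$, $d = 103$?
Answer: $-533849$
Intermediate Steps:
$c{\left(U \right)} = U^{2}$
$a{\left(F \right)} = 1$
$Q{\left(T \right)} = 1 - T^{2}$
$Q{\left(-72 \right)} d = \left(1 - \left(-72\right)^{2}\right) 103 = \left(1 - 5184\right) 103 = \left(-5183\right) 103 = -533849$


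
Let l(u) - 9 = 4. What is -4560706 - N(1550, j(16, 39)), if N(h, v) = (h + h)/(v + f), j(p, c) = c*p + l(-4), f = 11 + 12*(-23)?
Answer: -13682143/3 ≈ -4.5607e+6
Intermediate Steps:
l(u) = 13 (l(u) = 9 + 4 = 13)
f = -265 (f = 11 - 276 = -265)
j(p, c) = 13 + c*p (j(p, c) = c*p + 13 = 13 + c*p)
N(h, v) = 2*h/(-265 + v) (N(h, v) = (h + h)/(v - 265) = (2*h)/(-265 + v) = 2*h/(-265 + v))
-4560706 - N(1550, j(16, 39)) = -4560706 - 2*1550/(-265 + (13 + 39*16)) = -4560706 - 2*1550/(-265 + (13 + 624)) = -4560706 - 2*1550/(-265 + 637) = -4560706 - 2*1550/372 = -4560706 - 1*25/3 = -4560706 - 25/3 = -13682143/3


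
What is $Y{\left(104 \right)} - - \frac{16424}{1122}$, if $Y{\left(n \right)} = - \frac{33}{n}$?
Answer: $\frac{835535}{58344} \approx 14.321$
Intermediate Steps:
$Y{\left(104 \right)} - - \frac{16424}{1122} = - \frac{33}{104} - - \frac{16424}{1122} = \left(-33\right) \frac{1}{104} - \left(-16424\right) \frac{1}{1122} = - \frac{33}{104} - - \frac{8212}{561} = - \frac{33}{104} + \frac{8212}{561} = \frac{835535}{58344}$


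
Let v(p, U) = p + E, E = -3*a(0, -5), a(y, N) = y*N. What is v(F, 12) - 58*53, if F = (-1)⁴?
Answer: -3073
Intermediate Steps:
F = 1
a(y, N) = N*y
E = 0 (E = -(-15)*0 = -3*0 = 0)
v(p, U) = p (v(p, U) = p + 0 = p)
v(F, 12) - 58*53 = 1 - 58*53 = 1 - 3074 = -3073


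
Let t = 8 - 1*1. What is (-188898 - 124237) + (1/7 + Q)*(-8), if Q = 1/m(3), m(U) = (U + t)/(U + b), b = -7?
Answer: -10959653/35 ≈ -3.1313e+5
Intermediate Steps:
t = 7 (t = 8 - 1 = 7)
m(U) = (7 + U)/(-7 + U) (m(U) = (U + 7)/(U - 7) = (7 + U)/(-7 + U))
Q = -⅖ (Q = 1/((7 + 3)/(-7 + 3)) = 1/(10/(-4)) = 1/(-¼*10) = 1/(-5/2) = -⅖ ≈ -0.40000)
(-188898 - 124237) + (1/7 + Q)*(-8) = (-188898 - 124237) + (1/7 - ⅖)*(-8) = -313135 + (⅐ - ⅖)*(-8) = -313135 - 9/35*(-8) = -313135 + 72/35 = -10959653/35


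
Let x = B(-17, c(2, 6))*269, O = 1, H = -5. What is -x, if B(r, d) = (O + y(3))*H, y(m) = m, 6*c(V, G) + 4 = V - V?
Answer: 5380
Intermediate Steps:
c(V, G) = -2/3 (c(V, G) = -2/3 + (V - V)/6 = -2/3 + (1/6)*0 = -2/3 + 0 = -2/3)
B(r, d) = -20 (B(r, d) = (1 + 3)*(-5) = 4*(-5) = -20)
x = -5380 (x = -20*269 = -5380)
-x = -1*(-5380) = 5380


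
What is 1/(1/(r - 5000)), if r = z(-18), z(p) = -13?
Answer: -5013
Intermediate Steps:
r = -13
1/(1/(r - 5000)) = 1/(1/(-13 - 5000)) = 1/(1/(-5013)) = 1/(-1/5013) = -5013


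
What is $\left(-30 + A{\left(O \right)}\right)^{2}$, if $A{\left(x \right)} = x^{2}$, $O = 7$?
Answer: $361$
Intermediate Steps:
$\left(-30 + A{\left(O \right)}\right)^{2} = \left(-30 + 7^{2}\right)^{2} = \left(-30 + 49\right)^{2} = 19^{2} = 361$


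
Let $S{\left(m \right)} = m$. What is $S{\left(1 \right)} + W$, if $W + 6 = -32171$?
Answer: $-32176$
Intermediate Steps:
$W = -32177$ ($W = -6 - 32171 = -32177$)
$S{\left(1 \right)} + W = 1 - 32177 = -32176$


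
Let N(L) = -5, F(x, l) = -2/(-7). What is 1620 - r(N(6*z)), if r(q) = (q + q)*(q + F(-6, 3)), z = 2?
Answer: 11010/7 ≈ 1572.9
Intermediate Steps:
F(x, l) = 2/7 (F(x, l) = -2*(-⅐) = 2/7)
r(q) = 2*q*(2/7 + q) (r(q) = (q + q)*(q + 2/7) = (2*q)*(2/7 + q) = 2*q*(2/7 + q))
1620 - r(N(6*z)) = 1620 - 2*(-5)*(2 + 7*(-5))/7 = 1620 - 2*(-5)*(2 - 35)/7 = 1620 - 2*(-5)*(-33)/7 = 1620 - 1*330/7 = 1620 - 330/7 = 11010/7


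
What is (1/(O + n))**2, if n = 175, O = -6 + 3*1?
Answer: 1/29584 ≈ 3.3802e-5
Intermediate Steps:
O = -3 (O = -6 + 3 = -3)
(1/(O + n))**2 = (1/(-3 + 175))**2 = (1/172)**2 = 1/29584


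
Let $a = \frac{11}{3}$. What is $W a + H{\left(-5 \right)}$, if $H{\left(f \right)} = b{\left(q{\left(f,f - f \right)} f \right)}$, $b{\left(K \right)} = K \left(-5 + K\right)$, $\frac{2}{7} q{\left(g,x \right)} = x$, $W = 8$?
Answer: $\frac{88}{3} \approx 29.333$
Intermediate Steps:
$q{\left(g,x \right)} = \frac{7 x}{2}$
$H{\left(f \right)} = 0$ ($H{\left(f \right)} = \frac{7 \left(f - f\right)}{2} f \left(-5 + \frac{7 \left(f - f\right)}{2} f\right) = \frac{7}{2} \cdot 0 f \left(-5 + \frac{7}{2} \cdot 0 f\right) = 0 f \left(-5 + 0 f\right) = 0 \left(-5 + 0\right) = 0 \left(-5\right) = 0$)
$a = \frac{11}{3}$ ($a = 11 \cdot \frac{1}{3} = \frac{11}{3} \approx 3.6667$)
$W a + H{\left(-5 \right)} = 8 \cdot \frac{11}{3} + 0 = \frac{88}{3} + 0 = \frac{88}{3}$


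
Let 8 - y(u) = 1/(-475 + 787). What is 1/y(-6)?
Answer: 312/2495 ≈ 0.12505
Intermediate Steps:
y(u) = 2495/312 (y(u) = 8 - 1/(-475 + 787) = 8 - 1/312 = 2495/312)
1/y(-6) = 1/(2495/312) = 312/2495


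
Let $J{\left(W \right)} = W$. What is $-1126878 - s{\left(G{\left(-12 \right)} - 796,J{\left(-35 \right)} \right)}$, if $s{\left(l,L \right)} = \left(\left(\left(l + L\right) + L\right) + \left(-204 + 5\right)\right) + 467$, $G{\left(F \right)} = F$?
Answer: $-1126268$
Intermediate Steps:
$s{\left(l,L \right)} = 268 + l + 2 L$ ($s{\left(l,L \right)} = \left(\left(\left(L + l\right) + L\right) - 199\right) + 467 = \left(\left(l + 2 L\right) - 199\right) + 467 = \left(-199 + l + 2 L\right) + 467 = 268 + l + 2 L$)
$-1126878 - s{\left(G{\left(-12 \right)} - 796,J{\left(-35 \right)} \right)} = -1126878 - \left(268 - 808 + 2 \left(-35\right)\right) = -1126878 - \left(268 - 808 - 70\right) = -1126878 - -610 = -1126878 + 610 = -1126268$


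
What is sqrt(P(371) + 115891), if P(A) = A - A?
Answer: sqrt(115891) ≈ 340.43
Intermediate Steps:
P(A) = 0
sqrt(P(371) + 115891) = sqrt(0 + 115891) = sqrt(115891)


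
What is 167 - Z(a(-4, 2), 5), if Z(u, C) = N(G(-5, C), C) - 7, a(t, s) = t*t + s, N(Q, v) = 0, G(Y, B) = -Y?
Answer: 174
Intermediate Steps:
a(t, s) = s + t² (a(t, s) = t² + s = s + t²)
Z(u, C) = -7 (Z(u, C) = 0 - 7 = -7)
167 - Z(a(-4, 2), 5) = 167 - 1*(-7) = 167 + 7 = 174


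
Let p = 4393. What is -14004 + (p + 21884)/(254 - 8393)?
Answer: -38001611/2713 ≈ -14007.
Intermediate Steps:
-14004 + (p + 21884)/(254 - 8393) = -14004 + (4393 + 21884)/(254 - 8393) = -14004 + 26277/(-8139) = -14004 + 26277*(-1/8139) = -14004 - 8759/2713 = -38001611/2713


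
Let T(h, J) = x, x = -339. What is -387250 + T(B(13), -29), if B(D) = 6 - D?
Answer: -387589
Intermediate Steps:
T(h, J) = -339
-387250 + T(B(13), -29) = -387250 - 339 = -387589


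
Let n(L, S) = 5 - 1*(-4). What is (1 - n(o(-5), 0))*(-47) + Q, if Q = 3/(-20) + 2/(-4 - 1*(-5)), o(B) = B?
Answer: 7557/20 ≈ 377.85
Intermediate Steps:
n(L, S) = 9 (n(L, S) = 5 + 4 = 9)
Q = 37/20 (Q = 3*(-1/20) + 2/(-4 + 5) = -3/20 + 2/1 = -3/20 + 2*1 = -3/20 + 2 = 37/20 ≈ 1.8500)
(1 - n(o(-5), 0))*(-47) + Q = (1 - 1*9)*(-47) + 37/20 = (1 - 9)*(-47) + 37/20 = -8*(-47) + 37/20 = 376 + 37/20 = 7557/20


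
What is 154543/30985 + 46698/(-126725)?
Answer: 3627504829/785314825 ≈ 4.6192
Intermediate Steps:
154543/30985 + 46698/(-126725) = 154543*(1/30985) + 46698*(-1/126725) = 154543/30985 - 46698/126725 = 3627504829/785314825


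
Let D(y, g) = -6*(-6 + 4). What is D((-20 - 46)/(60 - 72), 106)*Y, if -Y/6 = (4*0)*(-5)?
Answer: 0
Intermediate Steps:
D(y, g) = 12 (D(y, g) = -6*(-2) = 12)
Y = 0 (Y = -6*4*0*(-5) = -0*(-5) = -6*0 = 0)
D((-20 - 46)/(60 - 72), 106)*Y = 12*0 = 0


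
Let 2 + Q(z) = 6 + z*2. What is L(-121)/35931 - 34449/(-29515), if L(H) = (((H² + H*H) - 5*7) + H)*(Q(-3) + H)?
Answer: -34833213817/353501155 ≈ -98.538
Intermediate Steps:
Q(z) = 4 + 2*z (Q(z) = -2 + (6 + z*2) = -2 + (6 + 2*z) = 4 + 2*z)
L(H) = (-2 + H)*(-35 + H + 2*H²) (L(H) = (((H² + H*H) - 5*7) + H)*((4 + 2*(-3)) + H) = (((H² + H²) - 35) + H)*((4 - 6) + H) = ((2*H² - 35) + H)*(-2 + H) = ((-35 + 2*H²) + H)*(-2 + H) = (-35 + H + 2*H²)*(-2 + H) = (-2 + H)*(-35 + H + 2*H²))
L(-121)/35931 - 34449/(-29515) = (70 - 37*(-121) - 3*(-121)² + 2*(-121)³)/35931 - 34449/(-29515) = (70 + 4477 - 3*14641 + 2*(-1771561))*(1/35931) - 34449*(-1/29515) = (70 + 4477 - 43923 - 3543122)*(1/35931) + 34449/29515 = -3582498*1/35931 + 34449/29515 = -1194166/11977 + 34449/29515 = -34833213817/353501155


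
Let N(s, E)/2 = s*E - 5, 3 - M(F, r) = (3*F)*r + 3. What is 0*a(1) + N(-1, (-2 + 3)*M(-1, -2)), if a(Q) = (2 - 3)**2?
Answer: 2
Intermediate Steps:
M(F, r) = -3*F*r (M(F, r) = 3 - ((3*F)*r + 3) = 3 - (3*F*r + 3) = 3 - (3 + 3*F*r) = 3 + (-3 - 3*F*r) = -3*F*r)
a(Q) = 1 (a(Q) = (-1)**2 = 1)
N(s, E) = -10 + 2*E*s (N(s, E) = 2*(s*E - 5) = 2*(E*s - 5) = 2*(-5 + E*s) = -10 + 2*E*s)
0*a(1) + N(-1, (-2 + 3)*M(-1, -2)) = 0*1 + (-10 + 2*((-2 + 3)*(-3*(-1)*(-2)))*(-1)) = 0 + (-10 + 2*(1*(-6))*(-1)) = 0 + (-10 + 2*(-6)*(-1)) = 0 + (-10 + 12) = 0 + 2 = 2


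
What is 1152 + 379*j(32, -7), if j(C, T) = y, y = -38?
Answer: -13250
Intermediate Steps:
j(C, T) = -38
1152 + 379*j(32, -7) = 1152 + 379*(-38) = 1152 - 14402 = -13250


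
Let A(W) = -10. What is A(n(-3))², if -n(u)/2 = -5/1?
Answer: 100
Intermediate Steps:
n(u) = 10 (n(u) = -(-10)/1 = -(-10) = -2*(-5) = 10)
A(n(-3))² = (-10)² = 100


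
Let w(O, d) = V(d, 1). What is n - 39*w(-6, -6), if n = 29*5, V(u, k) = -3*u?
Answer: -557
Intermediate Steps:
n = 145
w(O, d) = -3*d
n - 39*w(-6, -6) = 145 - (-117)*(-6) = 145 - 39*18 = 145 - 702 = -557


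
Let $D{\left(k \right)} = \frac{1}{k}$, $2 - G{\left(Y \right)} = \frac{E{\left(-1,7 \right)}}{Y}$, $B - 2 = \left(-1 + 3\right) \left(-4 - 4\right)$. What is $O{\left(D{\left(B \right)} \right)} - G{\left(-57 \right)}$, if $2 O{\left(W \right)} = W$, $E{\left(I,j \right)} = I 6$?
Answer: $- \frac{1027}{532} \approx -1.9305$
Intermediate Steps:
$E{\left(I,j \right)} = 6 I$
$B = -14$ ($B = 2 + \left(-1 + 3\right) \left(-4 - 4\right) = 2 + 2 \left(-8\right) = 2 - 16 = -14$)
$G{\left(Y \right)} = 2 + \frac{6}{Y}$ ($G{\left(Y \right)} = 2 - \frac{6 \left(-1\right)}{Y} = 2 - - \frac{6}{Y} = 2 + \frac{6}{Y}$)
$O{\left(W \right)} = \frac{W}{2}$
$O{\left(D{\left(B \right)} \right)} - G{\left(-57 \right)} = \frac{1}{2 \left(-14\right)} - \left(2 + \frac{6}{-57}\right) = \frac{1}{2} \left(- \frac{1}{14}\right) - \left(2 + 6 \left(- \frac{1}{57}\right)\right) = - \frac{1}{28} - \left(2 - \frac{2}{19}\right) = - \frac{1}{28} - \frac{36}{19} = - \frac{1027}{532}$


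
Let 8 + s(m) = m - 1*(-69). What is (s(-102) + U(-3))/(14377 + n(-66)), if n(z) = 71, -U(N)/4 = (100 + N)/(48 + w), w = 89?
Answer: -6005/1979376 ≈ -0.0030338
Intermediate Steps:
U(N) = -400/137 - 4*N/137 (U(N) = -4*(100 + N)/(48 + 89) = -4*(100 + N)/137 = -4*(100/137 + N/137) = -400/137 - 4*N/137)
s(m) = 61 + m (s(m) = -8 + (m - 1*(-69)) = -8 + (m + 69) = -8 + (69 + m) = 61 + m)
(s(-102) + U(-3))/(14377 + n(-66)) = ((61 - 102) + (-400/137 - 4/137*(-3)))/(14377 + 71) = (-41 + (-400/137 + 12/137))/14448 = (-41 - 388/137)*(1/14448) = -6005/137*1/14448 = -6005/1979376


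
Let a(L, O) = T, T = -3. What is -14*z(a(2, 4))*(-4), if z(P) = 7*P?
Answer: -1176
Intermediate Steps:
a(L, O) = -3
-14*z(a(2, 4))*(-4) = -98*(-3)*(-4) = -14*(-21)*(-4) = 294*(-4) = -1176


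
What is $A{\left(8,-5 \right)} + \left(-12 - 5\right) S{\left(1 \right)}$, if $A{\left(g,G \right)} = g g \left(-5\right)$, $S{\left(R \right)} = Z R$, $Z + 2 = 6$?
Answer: $-388$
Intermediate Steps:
$Z = 4$ ($Z = -2 + 6 = 4$)
$S{\left(R \right)} = 4 R$
$A{\left(g,G \right)} = - 5 g^{2}$ ($A{\left(g,G \right)} = g^{2} \left(-5\right) = - 5 g^{2}$)
$A{\left(8,-5 \right)} + \left(-12 - 5\right) S{\left(1 \right)} = - 5 \cdot 8^{2} + \left(-12 - 5\right) 4 \cdot 1 = \left(-5\right) 64 + \left(-12 - 5\right) 4 = -320 - 68 = -388$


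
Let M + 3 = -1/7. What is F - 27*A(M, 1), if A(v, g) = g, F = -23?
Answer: -50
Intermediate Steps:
M = -22/7 (M = -3 - 1/7 = -3 - 1*⅐ = -3 - ⅐ = -22/7 ≈ -3.1429)
F - 27*A(M, 1) = -23 - 27*1 = -23 - 27 = -50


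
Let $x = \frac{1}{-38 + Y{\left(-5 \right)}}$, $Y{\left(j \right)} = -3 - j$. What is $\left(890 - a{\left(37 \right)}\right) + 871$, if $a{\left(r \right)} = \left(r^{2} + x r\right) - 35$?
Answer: $\frac{15409}{36} \approx 428.03$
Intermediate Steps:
$x = - \frac{1}{36}$ ($x = \frac{1}{-38 - -2} = \frac{1}{-38 + \left(-3 + 5\right)} = \frac{1}{-38 + 2} = \frac{1}{-36} = - \frac{1}{36} \approx -0.027778$)
$a{\left(r \right)} = -35 + r^{2} - \frac{r}{36}$ ($a{\left(r \right)} = \left(r^{2} - \frac{r}{36}\right) - 35 = -35 + r^{2} - \frac{r}{36}$)
$\left(890 - a{\left(37 \right)}\right) + 871 = \left(890 - \left(-35 + 37^{2} - \frac{37}{36}\right)\right) + 871 = \left(890 - \left(-35 + 1369 - \frac{37}{36}\right)\right) + 871 = \left(890 - \frac{47987}{36}\right) + 871 = - \frac{15947}{36} + 871 = \frac{15409}{36}$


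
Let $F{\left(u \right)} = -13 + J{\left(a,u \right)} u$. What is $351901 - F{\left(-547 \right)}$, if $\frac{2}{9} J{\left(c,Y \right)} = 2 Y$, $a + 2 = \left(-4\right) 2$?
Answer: $-2340967$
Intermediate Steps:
$a = -10$ ($a = -2 - 8 = -10$)
$J{\left(c,Y \right)} = 9 Y$ ($J{\left(c,Y \right)} = \frac{9 \cdot 2 Y}{2} = 9 Y$)
$F{\left(u \right)} = -13 + 9 u^{2}$ ($F{\left(u \right)} = -13 + 9 u u = -13 + 9 u^{2}$)
$351901 - F{\left(-547 \right)} = 351901 - \left(-13 + 9 \left(-547\right)^{2}\right) = 351901 - \left(-13 + 9 \cdot 299209\right) = 351901 - \left(-13 + 2692881\right) = 351901 - 2692868 = -2340967$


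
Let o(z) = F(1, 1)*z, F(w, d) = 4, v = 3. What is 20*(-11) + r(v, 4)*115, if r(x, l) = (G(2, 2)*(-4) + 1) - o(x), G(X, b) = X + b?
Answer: -3325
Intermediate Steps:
o(z) = 4*z
r(x, l) = -15 - 4*x (r(x, l) = ((2 + 2)*(-4) + 1) - 4*x = (4*(-4) + 1) - 4*x = (-16 + 1) - 4*x = -15 - 4*x)
20*(-11) + r(v, 4)*115 = 20*(-11) + (-15 - 4*3)*115 = -220 + (-15 - 12)*115 = -220 - 27*115 = -220 - 3105 = -3325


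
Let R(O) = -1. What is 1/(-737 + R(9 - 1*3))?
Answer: -1/738 ≈ -0.0013550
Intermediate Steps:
1/(-737 + R(9 - 1*3)) = 1/(-737 - 1) = 1/(-738) = -1/738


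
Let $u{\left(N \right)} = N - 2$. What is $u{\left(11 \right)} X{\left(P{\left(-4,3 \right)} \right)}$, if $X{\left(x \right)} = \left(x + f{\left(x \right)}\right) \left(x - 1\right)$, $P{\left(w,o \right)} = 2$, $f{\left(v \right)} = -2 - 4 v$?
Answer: $-72$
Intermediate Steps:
$X{\left(x \right)} = \left(-1 + x\right) \left(-2 - 3 x\right)$ ($X{\left(x \right)} = \left(x - \left(2 + 4 x\right)\right) \left(x - 1\right) = \left(-2 - 3 x\right) \left(-1 + x\right) = \left(-1 + x\right) \left(-2 - 3 x\right)$)
$u{\left(N \right)} = -2 + N$
$u{\left(11 \right)} X{\left(P{\left(-4,3 \right)} \right)} = \left(-2 + 11\right) \left(2 + 2 - 3 \cdot 2^{2}\right) = 9 \left(2 + 2 - 12\right) = 9 \left(-8\right) = -72$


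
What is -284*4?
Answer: -1136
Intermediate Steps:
-284*4 = -142*8 = -1136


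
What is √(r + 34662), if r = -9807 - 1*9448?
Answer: √15407 ≈ 124.12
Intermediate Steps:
r = -19255 (r = -9807 - 9448 = -19255)
√(r + 34662) = √(-19255 + 34662) = √15407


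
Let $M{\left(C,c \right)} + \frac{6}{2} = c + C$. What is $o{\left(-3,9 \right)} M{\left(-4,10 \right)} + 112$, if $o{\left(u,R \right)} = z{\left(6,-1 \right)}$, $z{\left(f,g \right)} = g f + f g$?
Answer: $76$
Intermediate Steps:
$M{\left(C,c \right)} = -3 + C + c$ ($M{\left(C,c \right)} = -3 + \left(c + C\right) = -3 + \left(C + c\right) = -3 + C + c$)
$z{\left(f,g \right)} = 2 f g$ ($z{\left(f,g \right)} = f g + f g = 2 f g$)
$o{\left(u,R \right)} = -12$ ($o{\left(u,R \right)} = 2 \cdot 6 \left(-1\right) = -12$)
$o{\left(-3,9 \right)} M{\left(-4,10 \right)} + 112 = - 12 \left(-3 - 4 + 10\right) + 112 = \left(-12\right) 3 + 112 = -36 + 112 = 76$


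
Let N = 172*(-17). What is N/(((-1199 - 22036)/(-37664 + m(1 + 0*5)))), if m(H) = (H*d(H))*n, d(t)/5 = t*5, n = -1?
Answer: -36734212/7745 ≈ -4743.0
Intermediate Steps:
d(t) = 25*t (d(t) = 5*(t*5) = 5*(5*t) = 25*t)
N = -2924
m(H) = -25*H² (m(H) = (H*(25*H))*(-1) = (25*H²)*(-1) = -25*H²)
N/(((-1199 - 22036)/(-37664 + m(1 + 0*5)))) = -2924*(-37664 - 25*(1 + 0*5)²)/(-1199 - 22036) = -(110129536/23235 + 14620*(1 + 0)²/4647) = -2924/((-23235/(-37664 - 25*1²))) = -2924/((-23235/(-37664 - 25*1))) = -2924/((-23235/(-37664 - 25))) = -2924/((-23235/(-37689))) = -2924/((-23235*(-1/37689))) = -2924/7745/12563 = -2924*12563/7745 = -36734212/7745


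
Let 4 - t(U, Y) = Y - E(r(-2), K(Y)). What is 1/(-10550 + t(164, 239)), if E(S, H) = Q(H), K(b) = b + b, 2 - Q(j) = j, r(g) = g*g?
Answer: -1/11261 ≈ -8.8802e-5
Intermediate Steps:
r(g) = g²
Q(j) = 2 - j
K(b) = 2*b
E(S, H) = 2 - H
t(U, Y) = 6 - 3*Y (t(U, Y) = 4 - (Y - (2 - 2*Y)) = 4 - (Y + (-2 + 2*Y)) = 4 - (-2 + 3*Y) = 4 + (2 - 3*Y) = 6 - 3*Y)
1/(-10550 + t(164, 239)) = 1/(-10550 + (6 - 3*239)) = 1/(-10550 + (6 - 717)) = 1/(-10550 - 711) = 1/(-11261) = -1/11261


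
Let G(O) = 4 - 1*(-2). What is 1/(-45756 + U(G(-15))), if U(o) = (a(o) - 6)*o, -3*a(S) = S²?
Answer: -1/45864 ≈ -2.1804e-5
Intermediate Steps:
a(S) = -S²/3
G(O) = 6 (G(O) = 4 + 2 = 6)
U(o) = o*(-6 - o²/3) (U(o) = (-o²/3 - 6)*o = (-6 - o²/3)*o = o*(-6 - o²/3))
1/(-45756 + U(G(-15))) = 1/(-45756 - ⅓*6*(18 + 6²)) = 1/(-45756 - ⅓*6*(18 + 36)) = 1/(-45756 - ⅓*6*54) = 1/(-45756 - 108) = 1/(-45864) = -1/45864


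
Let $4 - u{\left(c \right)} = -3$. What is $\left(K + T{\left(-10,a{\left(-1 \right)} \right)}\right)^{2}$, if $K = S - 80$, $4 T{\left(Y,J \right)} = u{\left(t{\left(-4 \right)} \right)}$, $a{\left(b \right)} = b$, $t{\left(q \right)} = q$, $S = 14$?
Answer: $\frac{66049}{16} \approx 4128.1$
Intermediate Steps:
$u{\left(c \right)} = 7$ ($u{\left(c \right)} = 4 - -3 = 4 + 3 = 7$)
$T{\left(Y,J \right)} = \frac{7}{4}$ ($T{\left(Y,J \right)} = \frac{1}{4} \cdot 7 = \frac{7}{4}$)
$K = -66$ ($K = 14 - 80 = -66$)
$\left(K + T{\left(-10,a{\left(-1 \right)} \right)}\right)^{2} = \left(-66 + \frac{7}{4}\right)^{2} = \left(- \frac{257}{4}\right)^{2} = \frac{66049}{16}$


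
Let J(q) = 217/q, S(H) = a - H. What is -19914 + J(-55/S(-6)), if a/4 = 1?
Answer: -219488/11 ≈ -19953.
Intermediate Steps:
a = 4 (a = 4*1 = 4)
S(H) = 4 - H
-19914 + J(-55/S(-6)) = -19914 + 217/((-55/(4 - 1*(-6)))) = -19914 + 217/((-55/(4 + 6))) = -19914 + 217/((-55/10)) = -19914 + 217/((-55*⅒)) = -19914 + 217/(-11/2) = -19914 + 217*(-2/11) = -19914 - 434/11 = -219488/11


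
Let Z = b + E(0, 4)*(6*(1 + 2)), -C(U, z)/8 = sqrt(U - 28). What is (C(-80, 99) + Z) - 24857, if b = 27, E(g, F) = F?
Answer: -24758 - 48*I*sqrt(3) ≈ -24758.0 - 83.138*I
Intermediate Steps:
C(U, z) = -8*sqrt(-28 + U) (C(U, z) = -8*sqrt(U - 28) = -8*sqrt(-28 + U))
Z = 99 (Z = 27 + 4*(6*(1 + 2)) = 27 + 4*(6*3) = 27 + 4*18 = 27 + 72 = 99)
(C(-80, 99) + Z) - 24857 = (-8*sqrt(-28 - 80) + 99) - 24857 = (-48*I*sqrt(3) + 99) - 24857 = (99 - 48*I*sqrt(3)) - 24857 = -24758 - 48*I*sqrt(3)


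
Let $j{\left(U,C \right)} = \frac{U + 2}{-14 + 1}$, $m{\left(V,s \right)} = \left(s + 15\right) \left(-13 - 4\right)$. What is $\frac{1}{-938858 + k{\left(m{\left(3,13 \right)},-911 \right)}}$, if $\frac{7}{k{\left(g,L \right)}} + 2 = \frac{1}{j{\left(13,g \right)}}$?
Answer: $- \frac{43}{40370999} \approx -1.0651 \cdot 10^{-6}$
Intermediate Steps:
$m{\left(V,s \right)} = -255 - 17 s$ ($m{\left(V,s \right)} = \left(15 + s\right) \left(-17\right) = -255 - 17 s$)
$j{\left(U,C \right)} = - \frac{2}{13} - \frac{U}{13}$ ($j{\left(U,C \right)} = \frac{2 + U}{-13} = \left(2 + U\right) \left(- \frac{1}{13}\right) = - \frac{2}{13} - \frac{U}{13}$)
$k{\left(g,L \right)} = - \frac{105}{43}$ ($k{\left(g,L \right)} = \frac{7}{-2 + \frac{1}{- \frac{2}{13} - 1}} = \frac{7}{-2 + \frac{1}{- \frac{15}{13}}} = \frac{7}{-2 - \frac{13}{15}} = \frac{7}{- \frac{43}{15}} = 7 \left(- \frac{15}{43}\right) = - \frac{105}{43}$)
$\frac{1}{-938858 + k{\left(m{\left(3,13 \right)},-911 \right)}} = \frac{1}{-938858 - \frac{105}{43}} = \frac{1}{- \frac{40370999}{43}} = - \frac{43}{40370999}$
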